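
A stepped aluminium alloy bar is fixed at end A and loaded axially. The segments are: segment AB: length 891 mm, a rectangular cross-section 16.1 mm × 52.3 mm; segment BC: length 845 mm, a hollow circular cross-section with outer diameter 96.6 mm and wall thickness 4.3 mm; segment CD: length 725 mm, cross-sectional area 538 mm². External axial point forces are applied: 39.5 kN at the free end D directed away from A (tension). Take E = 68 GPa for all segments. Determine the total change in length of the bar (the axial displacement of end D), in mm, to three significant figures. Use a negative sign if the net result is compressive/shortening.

Internal axial forces (sectioning from the free end, tension +): N_CD = 39.5 kN, N_BC = 39.5 kN, N_AB = 39.5 kN.
A_AB = 842 mm².
A_BC = 1247 mm².
δ_AB = 39500·891/(842·68000) = 0.6147 mm
δ_BC = 39500·845/(1247·68000) = 0.3937 mm
δ_CD = 39500·725/(538·68000) = 0.7828 mm
δ = Σδ_i = 1.791 mm.

1.79 mm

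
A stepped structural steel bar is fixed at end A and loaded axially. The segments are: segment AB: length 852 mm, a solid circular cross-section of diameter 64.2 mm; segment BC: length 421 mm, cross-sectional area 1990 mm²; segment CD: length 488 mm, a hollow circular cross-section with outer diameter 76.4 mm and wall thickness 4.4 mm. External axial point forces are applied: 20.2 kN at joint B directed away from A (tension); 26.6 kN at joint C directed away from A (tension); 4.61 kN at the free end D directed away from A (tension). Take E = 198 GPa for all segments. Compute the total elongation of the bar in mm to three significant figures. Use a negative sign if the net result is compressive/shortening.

0.113 mm

Internal axial forces (sectioning from the free end, tension +): N_CD = 4.61 kN, N_BC = 31.21 kN, N_AB = 51.41 kN.
A_AB = 3237 mm².
A_CD = 995.3 mm².
δ_AB = 51410·852/(3237·198000) = 0.06834 mm
δ_BC = 31210·421/(1990·198000) = 0.03335 mm
δ_CD = 4610·488/(995.3·198000) = 0.01142 mm
δ = Σδ_i = 0.1131 mm.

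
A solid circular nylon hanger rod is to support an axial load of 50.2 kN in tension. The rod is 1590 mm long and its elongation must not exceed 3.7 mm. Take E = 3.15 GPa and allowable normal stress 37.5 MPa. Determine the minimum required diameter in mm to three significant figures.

93.4 mm

Required area A ≥ P/σ_allow = 50200/37.5 = 1339 mm².
For a solid circular section, d ≥ √(4A/π) = 41.28 mm.
Elongation limit: A ≥ PL/(Eδ_allow) = 50200·1590/(3150·3.7) = 6848 mm² ⇒ d ≥ 93.38 mm.
The elongation limit governs.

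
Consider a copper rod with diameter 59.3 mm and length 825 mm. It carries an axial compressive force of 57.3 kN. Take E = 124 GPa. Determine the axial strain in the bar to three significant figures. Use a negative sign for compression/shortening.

-1.67e-04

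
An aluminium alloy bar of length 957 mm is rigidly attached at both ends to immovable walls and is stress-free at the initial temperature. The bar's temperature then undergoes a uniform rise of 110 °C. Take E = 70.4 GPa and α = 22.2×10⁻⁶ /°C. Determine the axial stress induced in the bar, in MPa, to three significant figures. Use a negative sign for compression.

Free thermal expansion αLΔT = 22.2e-6 · 957 · 110 = 2.337 mm.
The walls impose strain ε = −(2.337)/957 = -2.4420e-03; σ = Eε = 70400 · -2.4420e-03 = -171.9 MPa.

-172 MPa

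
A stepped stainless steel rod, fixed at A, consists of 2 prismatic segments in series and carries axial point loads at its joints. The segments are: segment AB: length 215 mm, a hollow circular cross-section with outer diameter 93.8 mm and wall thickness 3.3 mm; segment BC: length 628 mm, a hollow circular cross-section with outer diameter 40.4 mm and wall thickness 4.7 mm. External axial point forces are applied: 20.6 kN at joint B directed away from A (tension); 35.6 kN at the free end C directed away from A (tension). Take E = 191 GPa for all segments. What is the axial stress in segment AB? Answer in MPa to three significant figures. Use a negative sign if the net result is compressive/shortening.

Internal axial forces (sectioning from the free end, tension +): N_BC = 35.6 kN, N_AB = 56.2 kN.
A_AB = 938.2 mm².
σ_AB = N_AB/A_AB = 56200/938.2 = 59.9 MPa.

59.9 MPa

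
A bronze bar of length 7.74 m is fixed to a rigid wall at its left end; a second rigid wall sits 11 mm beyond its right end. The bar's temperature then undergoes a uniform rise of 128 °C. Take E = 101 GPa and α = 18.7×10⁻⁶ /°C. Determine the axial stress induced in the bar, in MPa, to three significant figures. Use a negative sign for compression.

Free thermal expansion αLΔT = 18.7e-6 · 7740 · 128 = 18.53 mm.
The walls engage after the gap closes; constrained expansion = 18.53 − 11 = 7.526 mm.
The walls impose strain ε = −(7.526)/7740 = -9.7241e-04; σ = Eε = 101000 · -9.7241e-04 = -98.21 MPa.

-98.2 MPa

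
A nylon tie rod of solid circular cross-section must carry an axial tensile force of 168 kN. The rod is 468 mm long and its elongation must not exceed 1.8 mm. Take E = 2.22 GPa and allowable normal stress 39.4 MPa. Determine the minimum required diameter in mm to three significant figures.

158 mm

Required area A ≥ P/σ_allow = 168000/39.4 = 4264 mm².
For a solid circular section, d ≥ √(4A/π) = 73.68 mm.
Elongation limit: A ≥ PL/(Eδ_allow) = 168000·468/(2220·1.8) = 19680 mm² ⇒ d ≥ 158.3 mm.
The elongation limit governs.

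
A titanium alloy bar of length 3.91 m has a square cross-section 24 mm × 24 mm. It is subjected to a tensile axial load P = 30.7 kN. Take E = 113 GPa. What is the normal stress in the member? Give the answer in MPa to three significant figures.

53.3 MPa

A = 576 mm².
σ = N/A = 30700/576 = 53.3 MPa.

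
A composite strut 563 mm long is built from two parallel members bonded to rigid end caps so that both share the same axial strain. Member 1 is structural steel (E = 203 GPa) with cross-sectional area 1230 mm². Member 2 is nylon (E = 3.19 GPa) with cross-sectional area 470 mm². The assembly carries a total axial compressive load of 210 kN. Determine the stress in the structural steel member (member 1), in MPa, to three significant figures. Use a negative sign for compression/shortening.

-170 MPa

Equal strain + equilibrium ⇒ each member carries load in proportion to AE: A₁E₁ = 249700000 N, A₂E₂ = 1499000 N, ΣAE = 251200000 N.
σ₁ = P·E₁/ΣAE = -210000·203000/251200000 = -169.7 MPa.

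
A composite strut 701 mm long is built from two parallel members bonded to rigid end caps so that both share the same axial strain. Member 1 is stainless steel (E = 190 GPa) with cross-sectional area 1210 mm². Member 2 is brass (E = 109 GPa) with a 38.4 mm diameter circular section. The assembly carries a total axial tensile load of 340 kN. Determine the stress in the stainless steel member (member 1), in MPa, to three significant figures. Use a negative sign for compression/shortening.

A_2 = 1158 mm².
Equal strain + equilibrium ⇒ each member carries load in proportion to AE: A₁E₁ = 229900000 N, A₂E₂ = 126200000 N, ΣAE = 356100000 N.
σ₁ = P·E₁/ΣAE = 340000·190000/356100000 = 181.4 MPa.

181 MPa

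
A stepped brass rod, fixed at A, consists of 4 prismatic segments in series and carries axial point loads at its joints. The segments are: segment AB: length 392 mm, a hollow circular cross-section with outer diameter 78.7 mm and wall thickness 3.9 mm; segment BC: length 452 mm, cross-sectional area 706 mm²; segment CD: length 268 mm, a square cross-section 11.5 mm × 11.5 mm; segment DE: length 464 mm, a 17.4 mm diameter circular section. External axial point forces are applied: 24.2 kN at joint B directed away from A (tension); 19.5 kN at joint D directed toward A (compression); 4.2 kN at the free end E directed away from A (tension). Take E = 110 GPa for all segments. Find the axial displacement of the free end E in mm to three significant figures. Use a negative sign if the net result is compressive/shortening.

-0.262 mm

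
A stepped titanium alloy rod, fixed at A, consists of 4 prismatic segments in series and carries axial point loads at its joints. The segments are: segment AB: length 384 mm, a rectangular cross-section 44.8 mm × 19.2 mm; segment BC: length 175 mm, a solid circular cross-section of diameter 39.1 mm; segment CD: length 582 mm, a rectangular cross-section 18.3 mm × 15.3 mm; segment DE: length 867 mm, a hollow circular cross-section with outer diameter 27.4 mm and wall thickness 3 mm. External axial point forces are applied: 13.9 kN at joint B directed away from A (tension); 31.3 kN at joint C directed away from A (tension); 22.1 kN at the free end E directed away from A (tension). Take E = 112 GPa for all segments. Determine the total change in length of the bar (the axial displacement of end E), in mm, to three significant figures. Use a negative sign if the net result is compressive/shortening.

Internal axial forces (sectioning from the free end, tension +): N_DE = 22.1 kN, N_CD = 22.1 kN, N_BC = 53.4 kN, N_AB = 67.3 kN.
A_AB = 860.2 mm².
A_BC = 1201 mm².
A_CD = 280 mm².
A_DE = 230 mm².
δ_AB = 67300·384/(860.2·112000) = 0.2683 mm
δ_BC = 53400·175/(1201·112000) = 0.06949 mm
δ_CD = 22100·582/(280·112000) = 0.4102 mm
δ_DE = 22100·867/(230·112000) = 0.7439 mm
δ = Σδ_i = 1.492 mm.

1.49 mm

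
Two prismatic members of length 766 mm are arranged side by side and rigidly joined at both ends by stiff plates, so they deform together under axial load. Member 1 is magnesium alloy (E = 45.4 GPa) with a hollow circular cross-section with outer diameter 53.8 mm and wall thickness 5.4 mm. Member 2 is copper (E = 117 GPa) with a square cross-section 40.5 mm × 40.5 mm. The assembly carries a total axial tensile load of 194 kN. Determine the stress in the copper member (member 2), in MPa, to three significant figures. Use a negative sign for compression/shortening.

99.0 MPa

A_1 = 821.1 mm².
A_2 = 1640 mm².
Equal strain + equilibrium ⇒ each member carries load in proportion to AE: A₁E₁ = 37280000 N, A₂E₂ = 191900000 N, ΣAE = 229200000 N.
σ₂ = P·E₂/ΣAE = 194000·117000/229200000 = 99.04 MPa.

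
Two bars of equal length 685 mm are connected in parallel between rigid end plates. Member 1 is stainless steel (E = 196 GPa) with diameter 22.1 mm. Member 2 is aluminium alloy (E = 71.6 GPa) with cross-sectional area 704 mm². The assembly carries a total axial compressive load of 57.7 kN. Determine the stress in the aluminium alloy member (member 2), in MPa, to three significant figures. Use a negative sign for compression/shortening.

-32.9 MPa

A_1 = 383.6 mm².
Equal strain + equilibrium ⇒ each member carries load in proportion to AE: A₁E₁ = 75180000 N, A₂E₂ = 50410000 N, ΣAE = 125600000 N.
σ₂ = P·E₂/ΣAE = -57700·71600/125600000 = -32.89 MPa.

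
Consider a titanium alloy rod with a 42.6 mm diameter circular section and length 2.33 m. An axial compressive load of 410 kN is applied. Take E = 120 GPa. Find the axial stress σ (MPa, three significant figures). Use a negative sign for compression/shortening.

-288 MPa

A = 1425 mm².
σ = N/A = -410000/1425 = -287.7 MPa.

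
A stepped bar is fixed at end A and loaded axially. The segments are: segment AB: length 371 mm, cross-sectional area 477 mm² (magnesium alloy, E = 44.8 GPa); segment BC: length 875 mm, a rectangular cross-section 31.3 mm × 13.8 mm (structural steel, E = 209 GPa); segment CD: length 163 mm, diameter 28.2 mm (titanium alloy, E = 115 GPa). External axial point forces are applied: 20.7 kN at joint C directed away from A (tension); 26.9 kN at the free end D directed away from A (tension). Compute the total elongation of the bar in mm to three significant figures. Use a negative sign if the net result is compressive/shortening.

1.35 mm

Internal axial forces (sectioning from the free end, tension +): N_CD = 26.9 kN, N_BC = 47.6 kN, N_AB = 47.6 kN.
A_BC = 431.9 mm².
A_CD = 624.6 mm².
δ_AB = 47600·371/(477·44800) = 0.8264 mm
δ_BC = 47600·875/(431.9·209000) = 0.4614 mm
δ_CD = 26900·163/(624.6·115000) = 0.06105 mm
δ = Σδ_i = 1.349 mm.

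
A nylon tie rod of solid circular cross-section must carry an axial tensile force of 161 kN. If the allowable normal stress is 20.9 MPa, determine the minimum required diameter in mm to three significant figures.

99.0 mm

Required area A ≥ P/σ_allow = 161000/20.9 = 7703 mm².
For a solid circular section, d ≥ √(4A/π) = 99.04 mm.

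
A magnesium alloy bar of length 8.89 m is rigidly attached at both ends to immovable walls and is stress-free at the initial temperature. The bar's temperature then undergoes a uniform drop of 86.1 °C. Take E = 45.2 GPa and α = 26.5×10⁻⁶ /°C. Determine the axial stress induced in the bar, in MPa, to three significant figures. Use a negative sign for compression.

Free thermal expansion αLΔT = 26.5e-6 · 8890 · -86.1 = -20.28 mm.
The walls impose strain ε = −(-20.28)/8890 = 2.2817e-03; σ = Eε = 45200 · 2.2817e-03 = 103.1 MPa.

103 MPa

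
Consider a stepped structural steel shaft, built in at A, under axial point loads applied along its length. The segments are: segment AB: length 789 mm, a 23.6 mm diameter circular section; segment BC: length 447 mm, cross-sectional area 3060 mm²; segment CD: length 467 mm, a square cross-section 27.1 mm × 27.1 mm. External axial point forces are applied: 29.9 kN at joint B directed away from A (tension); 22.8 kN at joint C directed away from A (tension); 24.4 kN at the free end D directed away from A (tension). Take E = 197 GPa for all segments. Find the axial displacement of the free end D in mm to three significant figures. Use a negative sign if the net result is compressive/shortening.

Internal axial forces (sectioning from the free end, tension +): N_CD = 24.4 kN, N_BC = 47.2 kN, N_AB = 77.1 kN.
A_AB = 437.4 mm².
A_CD = 734.4 mm².
δ_AB = 77100·789/(437.4·197000) = 0.7059 mm
δ_BC = 47200·447/(3060·197000) = 0.035 mm
δ_CD = 24400·467/(734.4·197000) = 0.07876 mm
δ = Σδ_i = 0.8197 mm.

0.820 mm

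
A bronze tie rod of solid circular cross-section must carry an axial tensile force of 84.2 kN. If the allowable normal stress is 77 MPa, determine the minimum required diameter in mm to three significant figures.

37.3 mm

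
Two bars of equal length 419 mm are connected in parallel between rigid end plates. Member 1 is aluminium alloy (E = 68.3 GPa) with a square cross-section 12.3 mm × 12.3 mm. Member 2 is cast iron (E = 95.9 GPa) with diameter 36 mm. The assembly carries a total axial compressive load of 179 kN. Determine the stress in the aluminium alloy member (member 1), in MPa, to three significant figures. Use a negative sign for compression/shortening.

-113 MPa

A_1 = 151.3 mm².
A_2 = 1018 mm².
Equal strain + equilibrium ⇒ each member carries load in proportion to AE: A₁E₁ = 10330000 N, A₂E₂ = 97610000 N, ΣAE = 107900000 N.
σ₁ = P·E₁/ΣAE = -179000·68300/107900000 = -113.3 MPa.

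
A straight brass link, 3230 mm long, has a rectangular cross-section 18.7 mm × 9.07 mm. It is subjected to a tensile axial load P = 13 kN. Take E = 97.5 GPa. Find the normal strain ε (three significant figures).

A = 169.6 mm².
σ = N/A = 76.65 MPa; ε = σ/E = 76.65/97500 = 7.861e-04.

7.86e-04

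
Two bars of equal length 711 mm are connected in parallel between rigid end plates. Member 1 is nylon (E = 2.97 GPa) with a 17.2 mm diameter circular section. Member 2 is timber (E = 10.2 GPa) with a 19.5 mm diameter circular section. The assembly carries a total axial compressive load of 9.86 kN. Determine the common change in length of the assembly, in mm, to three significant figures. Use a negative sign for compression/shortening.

-1.88 mm

A_1 = 232.4 mm².
A_2 = 298.6 mm².
Equal strain + equilibrium ⇒ each member carries load in proportion to AE: A₁E₁ = 690100 N, A₂E₂ = 3046000 N, ΣAE = 3736000 N.
δ = PL/ΣAE = -9860·711/3736000 = -1.876 mm.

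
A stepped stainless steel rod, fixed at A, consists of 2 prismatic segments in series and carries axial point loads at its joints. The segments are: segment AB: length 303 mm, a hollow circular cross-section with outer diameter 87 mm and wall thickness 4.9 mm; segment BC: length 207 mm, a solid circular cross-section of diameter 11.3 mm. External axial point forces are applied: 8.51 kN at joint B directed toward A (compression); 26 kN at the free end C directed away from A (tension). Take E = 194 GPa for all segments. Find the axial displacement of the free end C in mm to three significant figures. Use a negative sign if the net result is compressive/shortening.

Internal axial forces (sectioning from the free end, tension +): N_BC = 26 kN, N_AB = 17.49 kN.
A_AB = 1264 mm².
A_BC = 100.3 mm².
δ_AB = 17490·303/(1264·194000) = 0.02161 mm
δ_BC = 26000·207/(100.3·194000) = 0.2766 mm
δ = Σδ_i = 0.2982 mm.

0.298 mm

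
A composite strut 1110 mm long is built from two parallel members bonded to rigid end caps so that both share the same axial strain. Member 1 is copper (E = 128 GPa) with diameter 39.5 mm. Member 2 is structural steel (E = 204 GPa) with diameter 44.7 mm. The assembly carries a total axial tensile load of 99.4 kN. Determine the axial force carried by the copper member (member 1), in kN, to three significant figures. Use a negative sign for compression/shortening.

A_1 = 1225 mm².
A_2 = 1569 mm².
Equal strain + equilibrium ⇒ each member carries load in proportion to AE: A₁E₁ = 156900000 N, A₂E₂ = 320100000 N, ΣAE = 477000000 N.
F₁ = P·A₁E₁/ΣAE = 99400·156900000/477000000 = 32690 N.

32.7 kN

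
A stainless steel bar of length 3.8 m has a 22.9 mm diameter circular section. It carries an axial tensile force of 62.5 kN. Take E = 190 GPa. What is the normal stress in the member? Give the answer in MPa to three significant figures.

152 MPa

A = 411.9 mm².
σ = N/A = 62500/411.9 = 151.7 MPa.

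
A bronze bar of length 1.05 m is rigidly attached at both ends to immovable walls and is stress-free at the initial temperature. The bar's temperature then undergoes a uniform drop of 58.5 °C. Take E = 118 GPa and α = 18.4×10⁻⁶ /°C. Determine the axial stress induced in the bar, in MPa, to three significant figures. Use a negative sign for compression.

Free thermal expansion αLΔT = 18.4e-6 · 1050 · -58.5 = -1.13 mm.
The walls impose strain ε = −(-1.13)/1050 = 1.0764e-03; σ = Eε = 118000 · 1.0764e-03 = 127 MPa.

127 MPa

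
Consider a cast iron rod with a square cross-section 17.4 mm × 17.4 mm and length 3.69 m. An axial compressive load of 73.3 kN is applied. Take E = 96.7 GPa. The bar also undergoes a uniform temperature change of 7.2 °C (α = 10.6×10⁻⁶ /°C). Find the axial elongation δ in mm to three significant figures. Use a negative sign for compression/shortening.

-8.96 mm

A = 302.8 mm².
δ_mech = NL/(AE) = -73300·3690/(302.8·96700) = -9.239 mm.
δ_thermal = αLΔT = 10.6e-6·3690·7.2 = 0.2816 mm.
δ = δ_mech + δ_thermal = -8.957 mm.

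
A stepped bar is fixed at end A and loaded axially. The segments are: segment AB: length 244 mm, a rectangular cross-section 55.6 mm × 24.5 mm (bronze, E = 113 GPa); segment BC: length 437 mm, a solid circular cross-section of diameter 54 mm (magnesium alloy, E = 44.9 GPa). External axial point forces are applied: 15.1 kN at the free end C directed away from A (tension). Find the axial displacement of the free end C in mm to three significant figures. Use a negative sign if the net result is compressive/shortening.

0.0881 mm

Internal axial forces (sectioning from the free end, tension +): N_BC = 15.1 kN, N_AB = 15.1 kN.
A_AB = 1362 mm².
A_BC = 2290 mm².
δ_AB = 15100·244/(1362·113000) = 0.02394 mm
δ_BC = 15100·437/(2290·44900) = 0.06417 mm
δ = Σδ_i = 0.08811 mm.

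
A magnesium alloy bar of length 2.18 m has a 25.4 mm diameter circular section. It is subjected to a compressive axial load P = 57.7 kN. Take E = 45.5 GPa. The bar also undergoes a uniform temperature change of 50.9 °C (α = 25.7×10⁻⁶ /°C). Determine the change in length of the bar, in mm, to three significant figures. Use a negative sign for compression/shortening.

-2.60 mm

A = 506.7 mm².
δ_mech = NL/(AE) = -57700·2180/(506.7·45500) = -5.456 mm.
δ_thermal = αLΔT = 25.7e-6·2180·50.9 = 2.852 mm.
δ = δ_mech + δ_thermal = -2.604 mm.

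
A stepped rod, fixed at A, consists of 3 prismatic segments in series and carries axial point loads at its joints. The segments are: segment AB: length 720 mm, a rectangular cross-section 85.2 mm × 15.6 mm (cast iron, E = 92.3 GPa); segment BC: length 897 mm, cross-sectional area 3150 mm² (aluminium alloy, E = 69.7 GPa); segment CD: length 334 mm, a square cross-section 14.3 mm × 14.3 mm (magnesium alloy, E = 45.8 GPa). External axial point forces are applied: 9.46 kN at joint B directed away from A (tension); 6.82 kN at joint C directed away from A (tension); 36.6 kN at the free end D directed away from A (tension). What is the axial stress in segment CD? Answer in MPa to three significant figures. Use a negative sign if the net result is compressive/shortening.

179 MPa

Internal axial forces (sectioning from the free end, tension +): N_CD = 36.6 kN, N_BC = 43.42 kN, N_AB = 52.88 kN.
A_CD = 204.5 mm².
σ_CD = N_CD/A_CD = 36600/204.5 = 179 MPa.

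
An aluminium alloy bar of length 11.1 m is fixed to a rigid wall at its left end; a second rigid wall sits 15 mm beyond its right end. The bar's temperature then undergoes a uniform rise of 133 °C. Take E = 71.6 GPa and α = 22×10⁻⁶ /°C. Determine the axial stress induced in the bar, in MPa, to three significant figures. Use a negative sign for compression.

Free thermal expansion αLΔT = 22e-6 · 11100 · 133 = 32.48 mm.
The walls engage after the gap closes; constrained expansion = 32.48 − 15 = 17.48 mm.
The walls impose strain ε = −(17.48)/11100 = -1.5746e-03; σ = Eε = 71600 · -1.5746e-03 = -112.7 MPa.

-113 MPa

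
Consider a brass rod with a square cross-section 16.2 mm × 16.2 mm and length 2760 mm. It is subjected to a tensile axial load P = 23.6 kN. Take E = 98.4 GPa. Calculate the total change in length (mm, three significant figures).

2.52 mm

A = 262.4 mm².
δ_mech = NL/(AE) = 23600·2760/(262.4·98400) = 2.522 mm.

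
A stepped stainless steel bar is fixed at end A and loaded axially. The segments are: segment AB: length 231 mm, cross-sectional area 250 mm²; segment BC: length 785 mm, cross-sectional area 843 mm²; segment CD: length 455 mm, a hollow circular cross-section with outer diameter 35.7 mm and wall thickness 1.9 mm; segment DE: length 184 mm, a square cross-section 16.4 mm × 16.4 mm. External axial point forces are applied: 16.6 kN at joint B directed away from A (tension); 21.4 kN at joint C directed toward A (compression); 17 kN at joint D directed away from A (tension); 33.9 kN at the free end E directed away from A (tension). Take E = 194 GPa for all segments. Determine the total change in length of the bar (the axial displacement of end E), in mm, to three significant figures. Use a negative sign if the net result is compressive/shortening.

1.07 mm

Internal axial forces (sectioning from the free end, tension +): N_DE = 33.9 kN, N_CD = 50.9 kN, N_BC = 29.5 kN, N_AB = 46.1 kN.
A_CD = 201.8 mm².
A_DE = 269 mm².
δ_AB = 46100·231/(250·194000) = 0.2196 mm
δ_BC = 29500·785/(843·194000) = 0.1416 mm
δ_CD = 50900·455/(201.8·194000) = 0.5917 mm
δ_DE = 33900·184/(269·194000) = 0.1195 mm
δ = Σδ_i = 1.072 mm.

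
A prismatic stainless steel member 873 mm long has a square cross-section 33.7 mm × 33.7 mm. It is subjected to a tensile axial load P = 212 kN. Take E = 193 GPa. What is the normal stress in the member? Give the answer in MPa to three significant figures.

A = 1136 mm².
σ = N/A = 212000/1136 = 186.7 MPa.

187 MPa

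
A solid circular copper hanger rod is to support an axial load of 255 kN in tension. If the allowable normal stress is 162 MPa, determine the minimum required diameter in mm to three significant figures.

44.8 mm

Required area A ≥ P/σ_allow = 255000/162 = 1574 mm².
For a solid circular section, d ≥ √(4A/π) = 44.77 mm.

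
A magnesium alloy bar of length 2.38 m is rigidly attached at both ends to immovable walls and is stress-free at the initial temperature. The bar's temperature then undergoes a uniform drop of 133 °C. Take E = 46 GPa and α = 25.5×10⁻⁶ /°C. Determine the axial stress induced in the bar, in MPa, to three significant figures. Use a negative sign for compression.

156 MPa

Free thermal expansion αLΔT = 25.5e-6 · 2380 · -133 = -8.072 mm.
The walls impose strain ε = −(-8.072)/2380 = 3.3915e-03; σ = Eε = 46000 · 3.3915e-03 = 156 MPa.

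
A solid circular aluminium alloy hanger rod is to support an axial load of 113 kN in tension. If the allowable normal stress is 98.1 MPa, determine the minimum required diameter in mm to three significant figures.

38.3 mm

Required area A ≥ P/σ_allow = 113000/98.1 = 1152 mm².
For a solid circular section, d ≥ √(4A/π) = 38.3 mm.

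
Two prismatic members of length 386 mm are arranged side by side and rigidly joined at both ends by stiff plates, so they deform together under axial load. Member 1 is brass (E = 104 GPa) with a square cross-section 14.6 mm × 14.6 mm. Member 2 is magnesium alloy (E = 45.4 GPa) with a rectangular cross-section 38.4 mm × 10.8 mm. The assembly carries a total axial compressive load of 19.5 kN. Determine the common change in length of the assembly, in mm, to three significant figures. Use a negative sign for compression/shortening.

A_1 = 213.2 mm².
A_2 = 414.7 mm².
Equal strain + equilibrium ⇒ each member carries load in proportion to AE: A₁E₁ = 22170000 N, A₂E₂ = 18830000 N, ΣAE = 41000000 N.
δ = PL/ΣAE = -19500·386/41000000 = -0.1836 mm.

-0.184 mm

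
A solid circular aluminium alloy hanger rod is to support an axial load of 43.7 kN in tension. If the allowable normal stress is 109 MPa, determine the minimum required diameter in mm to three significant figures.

22.6 mm

Required area A ≥ P/σ_allow = 43700/109 = 400.9 mm².
For a solid circular section, d ≥ √(4A/π) = 22.59 mm.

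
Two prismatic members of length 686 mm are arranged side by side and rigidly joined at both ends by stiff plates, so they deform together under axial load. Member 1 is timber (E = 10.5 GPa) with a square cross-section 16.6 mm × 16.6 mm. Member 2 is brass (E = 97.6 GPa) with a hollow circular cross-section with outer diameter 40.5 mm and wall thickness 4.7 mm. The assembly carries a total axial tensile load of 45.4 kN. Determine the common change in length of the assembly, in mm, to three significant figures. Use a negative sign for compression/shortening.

0.572 mm

A_1 = 275.6 mm².
A_2 = 528.6 mm².
Equal strain + equilibrium ⇒ each member carries load in proportion to AE: A₁E₁ = 2893000 N, A₂E₂ = 51590000 N, ΣAE = 54490000 N.
δ = PL/ΣAE = 45400·686/54490000 = 0.5716 mm.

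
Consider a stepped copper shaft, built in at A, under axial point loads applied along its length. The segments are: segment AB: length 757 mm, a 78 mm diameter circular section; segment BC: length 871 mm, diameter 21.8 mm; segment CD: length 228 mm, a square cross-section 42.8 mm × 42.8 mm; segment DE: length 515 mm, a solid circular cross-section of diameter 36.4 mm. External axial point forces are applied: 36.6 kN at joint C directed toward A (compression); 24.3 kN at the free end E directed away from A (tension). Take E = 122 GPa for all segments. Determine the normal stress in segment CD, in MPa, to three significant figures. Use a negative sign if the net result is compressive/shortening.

Internal axial forces (sectioning from the free end, tension +): N_DE = 24.3 kN, N_CD = 24.3 kN, N_BC = -12.3 kN, N_AB = -12.3 kN.
A_CD = 1832 mm².
σ_CD = N_CD/A_CD = 24300/1832 = 13.27 MPa.

13.3 MPa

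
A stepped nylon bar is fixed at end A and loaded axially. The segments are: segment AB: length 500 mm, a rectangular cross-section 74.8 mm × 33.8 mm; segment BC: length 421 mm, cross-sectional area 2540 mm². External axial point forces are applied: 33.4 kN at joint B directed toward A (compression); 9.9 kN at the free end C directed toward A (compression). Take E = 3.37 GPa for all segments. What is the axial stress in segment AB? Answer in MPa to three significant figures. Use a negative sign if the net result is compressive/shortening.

-17.1 MPa

Internal axial forces (sectioning from the free end, tension +): N_BC = -9.9 kN, N_AB = -43.3 kN.
A_AB = 2528 mm².
σ_AB = N_AB/A_AB = -43300/2528 = -17.13 MPa.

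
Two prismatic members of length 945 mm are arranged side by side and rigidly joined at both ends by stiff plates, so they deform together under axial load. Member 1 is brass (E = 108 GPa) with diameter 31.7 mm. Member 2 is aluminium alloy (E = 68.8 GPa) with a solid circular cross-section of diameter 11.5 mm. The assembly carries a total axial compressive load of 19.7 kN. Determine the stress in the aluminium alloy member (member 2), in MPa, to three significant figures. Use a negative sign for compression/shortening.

A_1 = 789.2 mm².
A_2 = 103.9 mm².
Equal strain + equilibrium ⇒ each member carries load in proportion to AE: A₁E₁ = 85240000 N, A₂E₂ = 7146000 N, ΣAE = 92380000 N.
σ₂ = P·E₂/ΣAE = -19700·68800/92380000 = -14.67 MPa.

-14.7 MPa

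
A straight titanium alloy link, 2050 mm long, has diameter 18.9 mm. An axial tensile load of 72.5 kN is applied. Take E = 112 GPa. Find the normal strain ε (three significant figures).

A = 280.6 mm².
σ = N/A = 258.4 MPa; ε = σ/E = 258.4/112000 = 2.307e-03.

0.00231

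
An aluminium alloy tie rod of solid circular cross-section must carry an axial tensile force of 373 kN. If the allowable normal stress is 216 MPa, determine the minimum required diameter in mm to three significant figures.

46.9 mm

Required area A ≥ P/σ_allow = 373000/216 = 1727 mm².
For a solid circular section, d ≥ √(4A/π) = 46.89 mm.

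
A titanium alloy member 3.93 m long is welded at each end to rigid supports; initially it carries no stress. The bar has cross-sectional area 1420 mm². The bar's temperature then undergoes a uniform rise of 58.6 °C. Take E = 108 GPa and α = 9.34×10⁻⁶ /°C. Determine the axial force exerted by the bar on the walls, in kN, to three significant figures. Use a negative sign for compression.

-83.9 kN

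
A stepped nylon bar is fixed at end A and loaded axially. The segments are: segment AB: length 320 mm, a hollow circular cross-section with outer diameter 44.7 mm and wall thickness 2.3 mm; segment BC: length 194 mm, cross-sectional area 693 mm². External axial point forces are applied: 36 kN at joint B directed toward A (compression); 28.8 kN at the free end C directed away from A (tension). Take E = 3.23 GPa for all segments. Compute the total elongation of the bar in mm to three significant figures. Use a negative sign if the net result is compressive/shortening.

Internal axial forces (sectioning from the free end, tension +): N_BC = 28.8 kN, N_AB = -7.2 kN.
A_AB = 306.4 mm².
δ_AB = -7200·320/(306.4·3230) = -2.328 mm
δ_BC = 28800·194/(693·3230) = 2.496 mm
δ = Σδ_i = 0.1678 mm.

0.168 mm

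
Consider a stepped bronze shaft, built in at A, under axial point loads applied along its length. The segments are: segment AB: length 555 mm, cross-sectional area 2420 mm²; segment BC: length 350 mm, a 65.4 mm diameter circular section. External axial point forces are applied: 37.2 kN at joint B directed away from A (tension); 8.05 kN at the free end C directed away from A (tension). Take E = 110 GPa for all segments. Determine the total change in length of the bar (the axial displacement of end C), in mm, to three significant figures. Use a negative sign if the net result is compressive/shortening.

0.102 mm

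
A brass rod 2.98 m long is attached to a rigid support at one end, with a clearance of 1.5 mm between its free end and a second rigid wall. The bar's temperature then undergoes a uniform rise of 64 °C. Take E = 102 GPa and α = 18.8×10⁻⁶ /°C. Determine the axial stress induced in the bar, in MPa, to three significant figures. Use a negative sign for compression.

Free thermal expansion αLΔT = 18.8e-6 · 2980 · 64 = 3.586 mm.
The walls engage after the gap closes; constrained expansion = 3.586 − 1.5 = 2.086 mm.
The walls impose strain ε = −(2.086)/2980 = -6.9984e-04; σ = Eε = 102000 · -6.9984e-04 = -71.38 MPa.

-71.4 MPa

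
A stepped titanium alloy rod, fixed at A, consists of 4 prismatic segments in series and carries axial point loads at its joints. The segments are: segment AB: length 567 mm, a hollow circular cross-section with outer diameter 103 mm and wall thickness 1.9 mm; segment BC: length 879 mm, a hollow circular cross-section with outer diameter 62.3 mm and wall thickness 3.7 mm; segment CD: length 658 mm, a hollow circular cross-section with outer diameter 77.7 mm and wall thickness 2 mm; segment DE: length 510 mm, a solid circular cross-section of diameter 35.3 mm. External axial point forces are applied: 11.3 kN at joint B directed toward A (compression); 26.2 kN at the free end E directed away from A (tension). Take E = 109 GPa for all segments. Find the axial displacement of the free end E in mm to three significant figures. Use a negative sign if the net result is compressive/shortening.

0.896 mm

Internal axial forces (sectioning from the free end, tension +): N_DE = 26.2 kN, N_CD = 26.2 kN, N_BC = 26.2 kN, N_AB = 14.9 kN.
A_AB = 603.5 mm².
A_BC = 681.2 mm².
A_CD = 475.6 mm².
A_DE = 978.7 mm².
δ_AB = 14900·567/(603.5·109000) = 0.1284 mm
δ_BC = 26200·879/(681.2·109000) = 0.3102 mm
δ_CD = 26200·658/(475.6·109000) = 0.3325 mm
δ_DE = 26200·510/(978.7·109000) = 0.1253 mm
δ = Σδ_i = 0.8964 mm.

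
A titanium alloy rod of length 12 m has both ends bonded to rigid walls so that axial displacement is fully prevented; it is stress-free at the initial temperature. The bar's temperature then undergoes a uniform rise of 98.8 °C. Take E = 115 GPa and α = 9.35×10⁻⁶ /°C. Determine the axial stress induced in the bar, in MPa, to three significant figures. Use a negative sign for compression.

Free thermal expansion αLΔT = 9.35e-6 · 12000 · 98.8 = 11.09 mm.
The walls impose strain ε = −(11.09)/12000 = -9.2378e-04; σ = Eε = 115000 · -9.2378e-04 = -106.2 MPa.

-106 MPa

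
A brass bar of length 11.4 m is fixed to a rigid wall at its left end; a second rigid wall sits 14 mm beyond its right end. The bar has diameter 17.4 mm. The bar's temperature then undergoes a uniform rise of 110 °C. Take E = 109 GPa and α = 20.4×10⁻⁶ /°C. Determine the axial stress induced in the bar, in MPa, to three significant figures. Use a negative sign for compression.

-111 MPa

Free thermal expansion αLΔT = 20.4e-6 · 11400 · 110 = 25.58 mm.
The walls engage after the gap closes; constrained expansion = 25.58 − 14 = 11.58 mm.
The walls impose strain ε = −(11.58)/11400 = -1.0159e-03; σ = Eε = 109000 · -1.0159e-03 = -110.7 MPa.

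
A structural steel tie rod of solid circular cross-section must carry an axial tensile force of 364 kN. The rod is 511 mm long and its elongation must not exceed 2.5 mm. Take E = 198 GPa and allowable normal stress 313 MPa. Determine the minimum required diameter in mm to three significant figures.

Required area A ≥ P/σ_allow = 364000/313 = 1163 mm².
For a solid circular section, d ≥ √(4A/π) = 38.48 mm.
Elongation limit: A ≥ PL/(Eδ_allow) = 364000·511/(198000·2.5) = 375.8 mm² ⇒ d ≥ 21.87 mm.
The stress limit governs.

38.5 mm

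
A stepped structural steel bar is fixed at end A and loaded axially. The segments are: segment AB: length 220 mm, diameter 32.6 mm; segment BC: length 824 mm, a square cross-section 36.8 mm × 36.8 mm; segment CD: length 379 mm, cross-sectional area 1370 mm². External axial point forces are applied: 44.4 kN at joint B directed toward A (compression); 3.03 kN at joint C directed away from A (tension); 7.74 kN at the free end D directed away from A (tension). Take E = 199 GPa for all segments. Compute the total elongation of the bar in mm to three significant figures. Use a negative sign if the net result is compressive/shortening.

-8.52e-04 mm

Internal axial forces (sectioning from the free end, tension +): N_CD = 7.74 kN, N_BC = 10.77 kN, N_AB = -33.63 kN.
A_AB = 834.7 mm².
A_BC = 1354 mm².
δ_AB = -33630·220/(834.7·199000) = -0.04454 mm
δ_BC = 10770·824/(1354·199000) = 0.03293 mm
δ_CD = 7740·379/(1370·199000) = 0.01076 mm
δ = Σδ_i = -0.0008521 mm.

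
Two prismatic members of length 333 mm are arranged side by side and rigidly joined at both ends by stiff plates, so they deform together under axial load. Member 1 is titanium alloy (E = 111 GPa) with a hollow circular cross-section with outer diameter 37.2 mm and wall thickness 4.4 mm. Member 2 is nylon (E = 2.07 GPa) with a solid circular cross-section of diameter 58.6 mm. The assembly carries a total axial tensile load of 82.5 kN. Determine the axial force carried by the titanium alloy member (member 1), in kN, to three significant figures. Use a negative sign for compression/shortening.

74.3 kN

A_1 = 453.4 mm².
A_2 = 2697 mm².
Equal strain + equilibrium ⇒ each member carries load in proportion to AE: A₁E₁ = 50330000 N, A₂E₂ = 5583000 N, ΣAE = 55910000 N.
F₁ = P·A₁E₁/ΣAE = 82500·50330000/55910000 = 74260 N.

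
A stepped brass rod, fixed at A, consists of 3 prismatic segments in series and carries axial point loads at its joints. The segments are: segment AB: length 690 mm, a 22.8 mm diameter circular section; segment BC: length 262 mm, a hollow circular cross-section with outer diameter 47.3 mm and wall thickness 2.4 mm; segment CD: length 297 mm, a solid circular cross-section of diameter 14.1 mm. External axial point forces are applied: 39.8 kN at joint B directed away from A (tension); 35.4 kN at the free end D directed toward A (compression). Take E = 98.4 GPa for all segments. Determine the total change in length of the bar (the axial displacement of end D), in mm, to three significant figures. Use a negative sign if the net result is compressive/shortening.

-0.887 mm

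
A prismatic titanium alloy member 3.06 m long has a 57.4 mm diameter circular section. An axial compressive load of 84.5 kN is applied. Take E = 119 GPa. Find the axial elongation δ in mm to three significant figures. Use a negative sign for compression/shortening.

A = 2588 mm².
δ_mech = NL/(AE) = -84500·3060/(2588·119000) = -0.8397 mm.

-0.840 mm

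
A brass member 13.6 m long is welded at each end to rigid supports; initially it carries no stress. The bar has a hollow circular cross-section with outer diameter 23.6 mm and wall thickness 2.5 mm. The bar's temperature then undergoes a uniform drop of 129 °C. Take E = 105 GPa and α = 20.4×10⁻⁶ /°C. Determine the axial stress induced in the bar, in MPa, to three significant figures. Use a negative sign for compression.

276 MPa

Free thermal expansion αLΔT = 20.4e-6 · 13600 · -129 = -35.79 mm.
The walls impose strain ε = −(-35.79)/13600 = 2.6316e-03; σ = Eε = 105000 · 2.6316e-03 = 276.3 MPa.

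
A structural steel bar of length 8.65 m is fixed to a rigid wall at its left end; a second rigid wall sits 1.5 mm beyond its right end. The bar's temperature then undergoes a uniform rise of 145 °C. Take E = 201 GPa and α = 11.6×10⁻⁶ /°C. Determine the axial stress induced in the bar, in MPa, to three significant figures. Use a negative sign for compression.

-303 MPa

Free thermal expansion αLΔT = 11.6e-6 · 8650 · 145 = 14.55 mm.
The walls engage after the gap closes; constrained expansion = 14.55 − 1.5 = 13.05 mm.
The walls impose strain ε = −(13.05)/8650 = -1.5086e-03; σ = Eε = 201000 · -1.5086e-03 = -303.2 MPa.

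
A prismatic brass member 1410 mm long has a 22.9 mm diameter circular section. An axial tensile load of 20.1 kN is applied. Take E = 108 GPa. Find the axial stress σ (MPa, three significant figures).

A = 411.9 mm².
σ = N/A = 20100/411.9 = 48.8 MPa.

48.8 MPa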